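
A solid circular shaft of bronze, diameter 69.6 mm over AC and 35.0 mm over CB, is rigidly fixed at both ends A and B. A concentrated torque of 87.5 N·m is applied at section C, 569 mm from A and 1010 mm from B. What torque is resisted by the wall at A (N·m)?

84.5 N·m

Compatibility: T_A·a/J_AC = T_B·b/J_CB with T_A + T_B = T₀.
J_AC = 2.30×10^-6 m⁴, J_CB = 1.47×10^-7 m⁴, so T_A = T₀·(J_AC/a)/((J_AC/a)+(J_CB/b)) = 84.46 N·m, T_B = 3.043 N·m.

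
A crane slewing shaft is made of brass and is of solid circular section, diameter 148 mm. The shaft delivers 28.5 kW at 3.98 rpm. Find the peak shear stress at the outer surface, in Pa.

ω = 2π·3.98/60 = 0.4168 rad/s, so T = P/ω = 28.5×10³ / 0.4168 = 68380 N·m.
J = πd⁴/32 = π(0.148)⁴/32 = 4.710×10^-5 m⁴.
τ_max = T·r/J = 68380 × 0.0740 / 4.710×10^-5 = 1.074×10^8 Pa.

1.07e8 Pa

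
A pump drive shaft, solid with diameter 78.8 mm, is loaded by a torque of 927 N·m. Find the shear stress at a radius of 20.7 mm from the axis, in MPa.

5.07 MPa

J = πd⁴/32 = π(0.0788)⁴/32 = 3.785×10^-6 m⁴.
Shear stress varies linearly with radius: τ = T·r/J = 927.0 × 0.0207 / 3.785×10^-6 = 5.069×10^6 Pa.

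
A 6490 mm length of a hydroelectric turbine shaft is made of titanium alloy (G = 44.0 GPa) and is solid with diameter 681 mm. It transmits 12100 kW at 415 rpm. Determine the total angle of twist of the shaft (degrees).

ω = 2π·415/60 = 43.46 rad/s, so T = P/ω = 12100×10³ / 43.46 = 278400 N·m.
J = πd⁴/32 = π(0.681)⁴/32 = 0.02111 m⁴.
θ = T·L/(G·J) = 278400 × 6.49 / (44.0×10⁹ × 0.02111) = 1.945×10^-3 rad.

0.111°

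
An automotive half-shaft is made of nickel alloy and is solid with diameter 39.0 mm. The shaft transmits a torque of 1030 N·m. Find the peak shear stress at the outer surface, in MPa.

J = πd⁴/32 = π(0.0390)⁴/32 = 2.271×10^-7 m⁴.
τ_max = T·r/J = 1030 × 0.0195 / 2.271×10^-7 = 8.843×10^7 Pa.

88.4 MPa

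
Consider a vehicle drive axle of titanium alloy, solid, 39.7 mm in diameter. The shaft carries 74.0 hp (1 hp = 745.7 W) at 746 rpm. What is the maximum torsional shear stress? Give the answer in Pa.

5.75e7 Pa

ω = 2π·746/60 = 78.12 rad/s, so T = P/ω = 74.0×745.7 / 78.12 = 706.4 N·m.
J = πd⁴/32 = π(0.0397)⁴/32 = 2.439×10^-7 m⁴.
τ_max = T·r/J = 706.4 × 0.0199 / 2.439×10^-7 = 5.749×10^7 Pa.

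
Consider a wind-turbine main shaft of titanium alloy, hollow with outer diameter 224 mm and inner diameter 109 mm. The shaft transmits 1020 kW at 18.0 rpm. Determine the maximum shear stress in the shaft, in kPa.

260000 kPa

ω = 2π·18.0/60 = 1.885 rad/s, so T = P/ω = 1020×10³ / 1.885 = 541100 N·m.
J = π(d_o⁴ − d_i⁴)/32 = π(0.224⁴ − 0.109⁴)/32 = 2.333×10^-4 m⁴.
τ_max = T·r/J = 541100 × 0.112 / 2.333×10^-4 = 2.598×10^8 Pa.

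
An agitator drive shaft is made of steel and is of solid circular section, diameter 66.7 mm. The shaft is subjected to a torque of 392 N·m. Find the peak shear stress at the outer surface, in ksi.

0.976 ksi

J = πd⁴/32 = π(0.0667)⁴/32 = 1.943×10^-6 m⁴.
τ_max = T·r/J = 392.0 × 0.0334 / 1.943×10^-6 = 6.728×10^6 Pa.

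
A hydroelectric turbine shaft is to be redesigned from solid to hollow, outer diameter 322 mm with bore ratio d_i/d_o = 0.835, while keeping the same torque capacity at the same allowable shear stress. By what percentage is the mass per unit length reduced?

Equal τ_max and T ⇒ the solid shaft needs d_s³ = d_o³(1−k⁴), so d_s = 322·(1−0.835⁴)^(1/3) = 257.9 mm.
Area ratio A_h/A_s = d_o²(1−k²)/d_s² = (1−k²)/(1−k⁴)^(2/3) = 0.4719.
Mass saving = 1 − 0.4719 = 52.8 %.

52.8 %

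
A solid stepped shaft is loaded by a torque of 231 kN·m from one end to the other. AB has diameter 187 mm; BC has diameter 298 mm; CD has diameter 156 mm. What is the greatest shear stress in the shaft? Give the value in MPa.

310 MPa

Under the same torque, τ_max = 16T/(πd³) is largest where d is smallest — segment CD (d = 156 mm).
τ_max = 16·231000/(π·(0.156)³) = 3.099×10^8 Pa.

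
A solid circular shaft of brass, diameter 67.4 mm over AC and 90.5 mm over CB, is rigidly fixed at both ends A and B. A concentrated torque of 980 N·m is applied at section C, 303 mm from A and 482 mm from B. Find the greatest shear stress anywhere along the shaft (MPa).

5.36 MPa

Compatibility: T_A·a/J_AC = T_B·b/J_CB with T_A + T_B = T₀.
J_AC = 2.03×10^-6 m⁴, J_CB = 6.59×10^-6 m⁴, so T_A = T₀·(J_AC/a)/((J_AC/a)+(J_CB/b)) = 322.0 N·m, T_B = 658.0 N·m.
τ in each portion: τ_AC = 5.36×10^6 Pa, τ_CB = 4.52×10^6 Pa; maximum is in AC.
τ_max = T_AC·r/J = 322.0·0.0337/2.03×10^-6 = 5.356×10^6 Pa.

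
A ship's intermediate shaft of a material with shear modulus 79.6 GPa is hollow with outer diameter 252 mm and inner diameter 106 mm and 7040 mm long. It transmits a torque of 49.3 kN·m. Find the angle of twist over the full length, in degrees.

0.651°

J = π(d_o⁴ − d_i⁴)/32 = π(0.252⁴ − 0.106⁴)/32 = 3.835×10^-4 m⁴.
θ = T·L/(G·J) = 49300 × 7.04 / (79.6×10⁹ × 3.835×10^-4) = 0.01137 rad.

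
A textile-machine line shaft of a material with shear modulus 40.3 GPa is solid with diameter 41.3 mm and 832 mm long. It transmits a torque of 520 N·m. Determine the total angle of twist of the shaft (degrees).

2.15°

J = πd⁴/32 = π(0.0413)⁴/32 = 2.856×10^-7 m⁴.
θ = T·L/(G·J) = 520.0 × 0.832 / (40.3×10⁹ × 2.856×10^-7) = 0.03759 rad.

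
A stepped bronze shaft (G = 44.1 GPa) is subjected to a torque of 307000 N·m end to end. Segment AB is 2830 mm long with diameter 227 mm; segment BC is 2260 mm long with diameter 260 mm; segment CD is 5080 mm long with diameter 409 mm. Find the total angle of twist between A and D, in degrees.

J_AB = π(0.227)⁴/32 = 2.61×10^-4 m⁴; J_BC = π(0.260)⁴/32 = 4.49×10^-4 m⁴; J_CD = π(0.409)⁴/32 = 2.75×10^-3 m⁴.
θ = (T/G)·Σ L_i/J_i = (307000/44.1×10⁹)·(2.83/2.61×10^-4 + 2.26/4.49×10^-4 + 5.08/2.75×10^-3) = 0.1235 rad.

7.08°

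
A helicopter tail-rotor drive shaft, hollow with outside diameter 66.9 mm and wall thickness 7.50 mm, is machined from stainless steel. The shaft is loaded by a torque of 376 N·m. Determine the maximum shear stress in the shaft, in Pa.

J = π(d_o⁴ − d_i⁴)/32 = π(0.0669⁴ − 0.0519⁴)/32 = 1.254×10^-6 m⁴.
τ_max = T·r/J = 376.0 × 0.0335 / 1.254×10^-6 = 1.003×10^7 Pa.

1.00e7 Pa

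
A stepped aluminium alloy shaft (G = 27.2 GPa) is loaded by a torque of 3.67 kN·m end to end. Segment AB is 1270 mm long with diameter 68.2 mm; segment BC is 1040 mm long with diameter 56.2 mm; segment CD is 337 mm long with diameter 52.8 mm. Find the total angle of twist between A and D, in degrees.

J_AB = π(0.0682)⁴/32 = 2.12×10^-6 m⁴; J_BC = π(0.0562)⁴/32 = 9.79×10^-7 m⁴; J_CD = π(0.0528)⁴/32 = 7.63×10^-7 m⁴.
θ = (T/G)·Σ L_i/J_i = (3670/27.2×10⁹)·(1.27/2.12×10^-6 + 1.04/9.79×10^-7 + 0.337/7.63×10^-7) = 0.2836 rad.

16.2°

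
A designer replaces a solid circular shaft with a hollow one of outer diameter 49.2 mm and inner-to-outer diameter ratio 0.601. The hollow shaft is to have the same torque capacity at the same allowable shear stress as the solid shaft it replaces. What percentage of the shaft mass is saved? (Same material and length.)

29.9 %

Equal τ_max and T ⇒ the solid shaft needs d_s³ = d_o³(1−k⁴), so d_s = 49.2·(1−0.601⁴)^(1/3) = 46.96 mm.
Area ratio A_h/A_s = d_o²(1−k²)/d_s² = (1−k²)/(1−k⁴)^(2/3) = 0.7012.
Mass saving = 1 − 0.7012 = 29.9 %.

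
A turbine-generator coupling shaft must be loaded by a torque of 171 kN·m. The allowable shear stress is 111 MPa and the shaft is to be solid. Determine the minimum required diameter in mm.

For a solid shaft τ_max = 16T/(πd³), so d = (16T/(π τ_allow))^(1/3) = (16·171000/(π·1.11×10^8))^(1/3) = 0.1987 m.

199 mm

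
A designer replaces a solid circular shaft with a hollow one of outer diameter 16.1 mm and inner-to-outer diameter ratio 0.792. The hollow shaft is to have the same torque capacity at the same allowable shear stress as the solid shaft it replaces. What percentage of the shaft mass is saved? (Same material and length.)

Equal τ_max and T ⇒ the solid shaft needs d_s³ = d_o³(1−k⁴), so d_s = 16.1·(1−0.792⁴)^(1/3) = 13.63 mm.
Area ratio A_h/A_s = d_o²(1−k²)/d_s² = (1−k²)/(1−k⁴)^(2/3) = 0.5202.
Mass saving = 1 − 0.5202 = 48.0 %.

48.0 %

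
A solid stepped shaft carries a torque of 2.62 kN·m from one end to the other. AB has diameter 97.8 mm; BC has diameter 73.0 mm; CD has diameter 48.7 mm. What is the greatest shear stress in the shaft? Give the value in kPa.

116000 kPa

Under the same torque, τ_max = 16T/(πd³) is largest where d is smallest — segment CD (d = 48.7 mm).
τ_max = 16·2620/(π·(0.0487)³) = 1.155×10^8 Pa.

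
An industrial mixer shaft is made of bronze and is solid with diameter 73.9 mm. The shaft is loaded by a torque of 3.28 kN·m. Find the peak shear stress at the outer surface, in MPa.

J = πd⁴/32 = π(0.0739)⁴/32 = 2.928×10^-6 m⁴.
τ_max = T·r/J = 3280 × 0.0370 / 2.928×10^-6 = 4.139×10^7 Pa.

41.4 MPa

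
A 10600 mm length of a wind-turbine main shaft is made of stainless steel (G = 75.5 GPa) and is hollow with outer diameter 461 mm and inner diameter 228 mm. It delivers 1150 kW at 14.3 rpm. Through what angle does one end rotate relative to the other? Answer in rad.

ω = 2π·14.3/60 = 1.497 rad/s, so T = P/ω = 1150×10³ / 1.497 = 768000 N·m.
J = π(d_o⁴ − d_i⁴)/32 = π(0.461⁴ − 0.228⁴)/32 = 4.169×10^-3 m⁴.
θ = T·L/(G·J) = 768000 × 10.6 / (75.5×10⁹ × 4.169×10^-3) = 0.02586 rad.

0.0259 rad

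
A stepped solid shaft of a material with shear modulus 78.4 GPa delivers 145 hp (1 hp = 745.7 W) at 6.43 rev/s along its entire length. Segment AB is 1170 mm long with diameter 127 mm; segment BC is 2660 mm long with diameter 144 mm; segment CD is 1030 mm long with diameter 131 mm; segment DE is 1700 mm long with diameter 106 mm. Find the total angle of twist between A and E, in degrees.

ω = 2π·6.43 = 40.40 rad/s, so T = P/ω = 145×745.7 / 40.40 = 2676 N·m.
J_AB = π(0.127)⁴/32 = 2.55×10^-5 m⁴; J_BC = π(0.144)⁴/32 = 4.22×10^-5 m⁴; J_CD = π(0.131)⁴/32 = 2.89×10^-5 m⁴; J_DE = π(0.106)⁴/32 = 1.24×10^-5 m⁴.
θ = (T/G)·Σ L_i/J_i = (2676/78.4×10⁹)·(1.17/2.55×10^-5 + 2.66/4.22×10^-5 + 1.03/2.89×10^-5 + 1.70/1.24×10^-5) = 9.613×10^-3 rad.

0.551°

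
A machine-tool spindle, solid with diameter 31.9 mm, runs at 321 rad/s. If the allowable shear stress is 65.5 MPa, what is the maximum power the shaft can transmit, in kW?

J = πd⁴/32 = π(0.0319)⁴/32 = 1.017×10^-7 m⁴.
T_max = τ_allow·J/r = 6.55×10^7 × 1.017×10^-7 / 0.0159 = 417.5 N·m.
ω = 321 rad/s, so P_max = T_max·ω = 1.340×10^5 W.

134 kW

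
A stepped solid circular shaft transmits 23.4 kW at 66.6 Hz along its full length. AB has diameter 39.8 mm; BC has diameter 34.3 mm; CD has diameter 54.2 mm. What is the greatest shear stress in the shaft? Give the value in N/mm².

7.06 N/mm²

ω = 2π·66.6 = 418.5 rad/s, so T = P/ω = 23.4×10³ / 418.5 = 55.92 N·m.
Under the same torque, τ_max = 16T/(πd³) is largest where d is smallest — segment BC (d = 34.3 mm).
τ_max = 16·55.92/(π·(0.0343)³) = 7.057×10^6 Pa.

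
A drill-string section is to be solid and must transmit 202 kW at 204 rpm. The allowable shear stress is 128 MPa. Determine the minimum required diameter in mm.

ω = 2π·204/60 = 21.36 rad/s, so T = P/ω = 202×10³ / 21.36 = 9456 N·m.
For a solid shaft τ_max = 16T/(πd³), so d = (16T/(π τ_allow))^(1/3) = (16·9456/(π·1.28×10^8))^(1/3) = 0.07219 m.

72.2 mm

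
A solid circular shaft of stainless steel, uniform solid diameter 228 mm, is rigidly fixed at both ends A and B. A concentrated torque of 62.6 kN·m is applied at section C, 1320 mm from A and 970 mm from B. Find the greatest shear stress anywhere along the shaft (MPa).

With uniform GJ and both ends fixed, compatibility θ_AC = θ_CB gives T_A·a = T_B·b, together with T_A + T_B = T₀.
T_A = T₀·b/(a+b) = 62600·970/2290 = 26520 N·m; T_B = 36080 N·m.
τ in each portion: τ_AC = 1.14×10^7 Pa, τ_CB = 1.55×10^7 Pa; maximum is in CB.
τ_max = T_CB·r/J = 36080·0.114/2.65×10^-4 = 1.551×10^7 Pa.

15.5 MPa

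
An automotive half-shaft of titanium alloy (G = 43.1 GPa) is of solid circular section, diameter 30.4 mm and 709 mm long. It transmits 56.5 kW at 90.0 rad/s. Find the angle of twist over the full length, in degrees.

7.06°

ω = 90.0 rad/s, so T = P/ω = 56.5×10³ / 90.00 = 627.8 N·m.
J = πd⁴/32 = π(0.0304)⁴/32 = 8.385×10^-8 m⁴.
θ = T·L/(G·J) = 627.8 × 0.709 / (43.1×10⁹ × 8.385×10^-8) = 0.1232 rad.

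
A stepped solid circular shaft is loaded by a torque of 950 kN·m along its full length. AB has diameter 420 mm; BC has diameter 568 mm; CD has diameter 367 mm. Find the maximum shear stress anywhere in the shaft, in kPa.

97900 kPa

Under the same torque, τ_max = 16T/(πd³) is largest where d is smallest — segment CD (d = 367 mm).
τ_max = 16·950000/(π·(0.367)³) = 9.788×10^7 Pa.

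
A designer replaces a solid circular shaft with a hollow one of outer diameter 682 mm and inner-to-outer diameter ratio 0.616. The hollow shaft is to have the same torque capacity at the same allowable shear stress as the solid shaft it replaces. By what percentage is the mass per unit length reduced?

31.2 %

Equal τ_max and T ⇒ the solid shaft needs d_s³ = d_o³(1−k⁴), so d_s = 682·(1−0.616⁴)^(1/3) = 647.6 mm.
Area ratio A_h/A_s = d_o²(1−k²)/d_s² = (1−k²)/(1−k⁴)^(2/3) = 0.6883.
Mass saving = 1 − 0.6883 = 31.2 %.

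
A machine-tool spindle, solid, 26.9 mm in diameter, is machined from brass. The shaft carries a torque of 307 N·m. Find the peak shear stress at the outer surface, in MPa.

80.3 MPa

J = πd⁴/32 = π(0.0269)⁴/32 = 5.141×10^-8 m⁴.
τ_max = T·r/J = 307.0 × 0.0135 / 5.141×10^-8 = 8.033×10^7 Pa.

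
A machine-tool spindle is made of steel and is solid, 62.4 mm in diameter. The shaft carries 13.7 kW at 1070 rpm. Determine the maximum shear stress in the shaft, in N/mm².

ω = 2π·1070/60 = 112.1 rad/s, so T = P/ω = 13.7×10³ / 112.1 = 122.3 N·m.
J = πd⁴/32 = π(0.0624)⁴/32 = 1.488×10^-6 m⁴.
τ_max = T·r/J = 122.3 × 0.0312 / 1.488×10^-6 = 2.563×10^6 Pa.

2.56 N/mm²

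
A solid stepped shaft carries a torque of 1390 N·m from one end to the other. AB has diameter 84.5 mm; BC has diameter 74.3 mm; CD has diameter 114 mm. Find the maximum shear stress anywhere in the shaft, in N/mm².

Under the same torque, τ_max = 16T/(πd³) is largest where d is smallest — segment BC (d = 74.3 mm).
τ_max = 16·1390/(π·(0.0743)³) = 1.726×10^7 Pa.

17.3 N/mm²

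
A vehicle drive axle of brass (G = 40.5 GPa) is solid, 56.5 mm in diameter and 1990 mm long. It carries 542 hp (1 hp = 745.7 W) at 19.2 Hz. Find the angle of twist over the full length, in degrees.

ω = 2π·19.2 = 120.6 rad/s, so T = P/ω = 542×745.7 / 120.6 = 3350 N·m.
J = πd⁴/32 = π(0.0565)⁴/32 = 1.000×10^-6 m⁴.
θ = T·L/(G·J) = 3350 × 1.99 / (40.5×10⁹ × 1.000×10^-6) = 0.1645 rad.

9.43°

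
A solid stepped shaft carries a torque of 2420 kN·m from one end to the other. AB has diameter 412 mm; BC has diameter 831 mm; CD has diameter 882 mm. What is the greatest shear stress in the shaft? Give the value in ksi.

Under the same torque, τ_max = 16T/(πd³) is largest where d is smallest — segment AB (d = 412 mm).
τ_max = 16·2.420e6/(π·(0.412)³) = 1.762×10^8 Pa.

25.6 ksi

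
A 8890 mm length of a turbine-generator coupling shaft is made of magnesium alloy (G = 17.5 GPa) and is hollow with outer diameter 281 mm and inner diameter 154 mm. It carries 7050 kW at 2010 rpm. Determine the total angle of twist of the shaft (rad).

0.0306 rad

ω = 2π·2010/60 = 210.5 rad/s, so T = P/ω = 7050×10³ / 210.5 = 33490 N·m.
J = π(d_o⁴ − d_i⁴)/32 = π(0.281⁴ − 0.154⁴)/32 = 5.569×10^-4 m⁴.
θ = T·L/(G·J) = 33490 × 8.89 / (17.5×10⁹ × 5.569×10^-4) = 0.03055 rad.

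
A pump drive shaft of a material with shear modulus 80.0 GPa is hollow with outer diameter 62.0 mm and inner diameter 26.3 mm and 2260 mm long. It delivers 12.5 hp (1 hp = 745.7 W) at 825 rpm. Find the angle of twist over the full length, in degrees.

0.124°

ω = 2π·825/60 = 86.39 rad/s, so T = P/ω = 12.5×745.7 / 86.39 = 107.9 N·m.
J = π(d_o⁴ − d_i⁴)/32 = π(0.0620⁴ − 0.0263⁴)/32 = 1.404×10^-6 m⁴.
θ = T·L/(G·J) = 107.9 × 2.26 / (80.0×10⁹ × 1.404×10^-6) = 2.171×10^-3 rad.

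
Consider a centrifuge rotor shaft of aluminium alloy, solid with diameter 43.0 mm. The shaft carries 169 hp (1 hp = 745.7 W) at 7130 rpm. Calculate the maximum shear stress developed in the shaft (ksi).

ω = 2π·7130/60 = 746.7 rad/s, so T = P/ω = 169×745.7 / 746.7 = 168.8 N·m.
J = πd⁴/32 = π(0.0430)⁴/32 = 3.356×10^-7 m⁴.
τ_max = T·r/J = 168.8 × 0.0215 / 3.356×10^-7 = 1.081×10^7 Pa.

1.57 ksi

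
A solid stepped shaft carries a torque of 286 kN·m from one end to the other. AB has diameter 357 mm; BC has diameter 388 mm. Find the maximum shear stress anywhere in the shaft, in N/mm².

Under the same torque, τ_max = 16T/(πd³) is largest where d is smallest — segment AB (d = 357 mm).
τ_max = 16·286000/(π·(0.357)³) = 3.201×10^7 Pa.

32.0 N/mm²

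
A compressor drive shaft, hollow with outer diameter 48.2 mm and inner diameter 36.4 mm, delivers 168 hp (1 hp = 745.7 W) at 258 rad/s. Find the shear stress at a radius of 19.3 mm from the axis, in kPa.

26200 kPa

ω = 258 rad/s, so T = P/ω = 168×745.7 / 258.0 = 485.6 N·m.
J = π(d_o⁴ − d_i⁴)/32 = π(0.0482⁴ − 0.0364⁴)/32 = 3.575×10^-7 m⁴.
Shear stress varies linearly with radius: τ = T·r/J = 485.6 × 0.0193 / 3.575×10^-7 = 2.621×10^7 Pa.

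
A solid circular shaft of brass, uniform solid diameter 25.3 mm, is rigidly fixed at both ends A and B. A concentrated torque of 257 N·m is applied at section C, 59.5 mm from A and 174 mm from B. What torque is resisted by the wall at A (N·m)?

192 N·m

With uniform GJ and both ends fixed, compatibility θ_AC = θ_CB gives T_A·a = T_B·b, together with T_A + T_B = T₀.
T_A = T₀·b/(a+b) = 257.0·174/233.5 = 191.5 N·m; T_B = 65.49 N·m.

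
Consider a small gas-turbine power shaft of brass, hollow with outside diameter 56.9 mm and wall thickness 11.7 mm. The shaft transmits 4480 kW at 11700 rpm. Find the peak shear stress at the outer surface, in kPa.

ω = 2π·11700/60 = 1225 rad/s, so T = P/ω = 4480×10³ / 1225 = 3656 N·m.
J = π(d_o⁴ − d_i⁴)/32 = π(0.0569⁴ − 0.0335⁴)/32 = 9.054×10^-7 m⁴.
τ_max = T·r/J = 3656 × 0.0284 / 9.054×10^-7 = 1.149×10^8 Pa.

115000 kPa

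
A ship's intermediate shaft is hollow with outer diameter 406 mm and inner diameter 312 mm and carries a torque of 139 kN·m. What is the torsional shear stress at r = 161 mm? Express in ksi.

1.87 ksi

J = π(d_o⁴ − d_i⁴)/32 = π(0.406⁴ − 0.312⁴)/32 = 1.737×10^-3 m⁴.
Shear stress varies linearly with radius: τ = T·r/J = 139000 × 0.161 / 1.737×10^-3 = 1.288×10^7 Pa.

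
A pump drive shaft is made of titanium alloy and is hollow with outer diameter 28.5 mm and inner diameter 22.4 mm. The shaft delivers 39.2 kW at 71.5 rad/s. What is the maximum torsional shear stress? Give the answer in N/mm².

195 N/mm²

ω = 71.5 rad/s, so T = P/ω = 39.2×10³ / 71.50 = 548.3 N·m.
J = π(d_o⁴ − d_i⁴)/32 = π(0.0285⁴ − 0.0224⁴)/32 = 4.005×10^-8 m⁴.
τ_max = T·r/J = 548.3 × 0.0143 / 4.005×10^-8 = 1.951×10^8 Pa.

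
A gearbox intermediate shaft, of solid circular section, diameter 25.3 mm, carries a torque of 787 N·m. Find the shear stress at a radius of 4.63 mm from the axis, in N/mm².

90.6 N/mm²

J = πd⁴/32 = π(0.0253)⁴/32 = 4.022×10^-8 m⁴.
Shear stress varies linearly with radius: τ = T·r/J = 787.0 × 0.00463 / 4.022×10^-8 = 9.059×10^7 Pa.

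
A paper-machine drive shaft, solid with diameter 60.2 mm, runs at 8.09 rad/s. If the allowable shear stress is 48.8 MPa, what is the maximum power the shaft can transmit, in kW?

J = πd⁴/32 = π(0.0602)⁴/32 = 1.289×10^-6 m⁴.
T_max = τ_allow·J/r = 4.88×10^7 × 1.289×10^-6 / 0.0301 = 2090 N·m.
ω = 8.09 rad/s, so P_max = T_max·ω = 1.691×10^4 W.

16.9 kW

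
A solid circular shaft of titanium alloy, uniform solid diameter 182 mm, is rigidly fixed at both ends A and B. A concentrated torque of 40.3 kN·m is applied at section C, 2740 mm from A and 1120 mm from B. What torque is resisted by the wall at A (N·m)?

11700 N·m

With uniform GJ and both ends fixed, compatibility θ_AC = θ_CB gives T_A·a = T_B·b, together with T_A + T_B = T₀.
T_A = T₀·b/(a+b) = 40300·1120/3860 = 11690 N·m; T_B = 28610 N·m.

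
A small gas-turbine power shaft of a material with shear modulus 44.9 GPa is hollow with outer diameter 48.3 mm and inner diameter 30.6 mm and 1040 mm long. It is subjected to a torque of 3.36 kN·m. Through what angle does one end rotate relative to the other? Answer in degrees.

9.95°

J = π(d_o⁴ − d_i⁴)/32 = π(0.0483⁴ − 0.0306⁴)/32 = 4.482×10^-7 m⁴.
θ = T·L/(G·J) = 3360 × 1.04 / (44.9×10⁹ × 4.482×10^-7) = 0.1736 rad.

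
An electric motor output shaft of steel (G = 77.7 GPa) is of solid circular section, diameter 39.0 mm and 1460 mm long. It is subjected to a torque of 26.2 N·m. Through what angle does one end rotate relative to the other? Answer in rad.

J = πd⁴/32 = π(0.0390)⁴/32 = 2.271×10^-7 m⁴.
θ = T·L/(G·J) = 26.20 × 1.46 / (77.7×10⁹ × 2.271×10^-7) = 2.168×10^-3 rad.

0.00217 rad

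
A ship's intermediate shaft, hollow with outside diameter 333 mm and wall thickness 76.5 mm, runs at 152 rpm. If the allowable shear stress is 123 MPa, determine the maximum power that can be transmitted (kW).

13000 kW

J = π(d_o⁴ − d_i⁴)/32 = π(0.333⁴ − 0.180⁴)/32 = 1.104×10^-3 m⁴.
T_max = τ_allow·J/r = 1.23×10^8 × 1.104×10^-3 / 0.167 = 815700 N·m.
ω = 2π·152/60 = 15.92 rad/s, so P_max = T_max·ω = 1.298×10^7 W.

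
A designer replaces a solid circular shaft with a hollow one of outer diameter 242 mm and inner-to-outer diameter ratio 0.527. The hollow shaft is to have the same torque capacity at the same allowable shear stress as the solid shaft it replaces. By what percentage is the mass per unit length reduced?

Equal τ_max and T ⇒ the solid shaft needs d_s³ = d_o³(1−k⁴), so d_s = 242·(1−0.527⁴)^(1/3) = 235.6 mm.
Area ratio A_h/A_s = d_o²(1−k²)/d_s² = (1−k²)/(1−k⁴)^(2/3) = 0.7620.
Mass saving = 1 − 0.7620 = 23.8 %.

23.8 %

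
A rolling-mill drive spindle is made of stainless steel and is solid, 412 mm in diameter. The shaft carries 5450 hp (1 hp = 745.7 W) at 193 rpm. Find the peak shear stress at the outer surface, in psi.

ω = 2π·193/60 = 20.21 rad/s, so T = P/ω = 5450×745.7 / 20.21 = 201100 N·m.
J = πd⁴/32 = π(0.412)⁴/32 = 2.829×10^-3 m⁴.
τ_max = T·r/J = 201100 × 0.206 / 2.829×10^-3 = 1.464×10^7 Pa.

2120 psi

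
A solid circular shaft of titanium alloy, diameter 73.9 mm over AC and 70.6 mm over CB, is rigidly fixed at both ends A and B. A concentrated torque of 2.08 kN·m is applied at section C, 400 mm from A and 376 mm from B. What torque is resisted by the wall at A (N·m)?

1100 N·m

Compatibility: T_A·a/J_AC = T_B·b/J_CB with T_A + T_B = T₀.
J_AC = 2.93×10^-6 m⁴, J_CB = 2.44×10^-6 m⁴, so T_A = T₀·(J_AC/a)/((J_AC/a)+(J_CB/b)) = 1103 N·m, T_B = 977.2 N·m.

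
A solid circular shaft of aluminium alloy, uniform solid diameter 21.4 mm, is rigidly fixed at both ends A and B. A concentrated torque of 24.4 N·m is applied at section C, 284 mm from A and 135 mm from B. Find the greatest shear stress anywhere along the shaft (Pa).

With uniform GJ and both ends fixed, compatibility θ_AC = θ_CB gives T_A·a = T_B·b, together with T_A + T_B = T₀.
T_A = T₀·b/(a+b) = 24.40·135/419.0 = 7.862 N·m; T_B = 16.54 N·m.
τ in each portion: τ_AC = 4.09×10^6 Pa, τ_CB = 8.59×10^6 Pa; maximum is in CB.
τ_max = T_CB·r/J = 16.54·0.0107/2.06×10^-8 = 8.595×10^6 Pa.

8.59e6 Pa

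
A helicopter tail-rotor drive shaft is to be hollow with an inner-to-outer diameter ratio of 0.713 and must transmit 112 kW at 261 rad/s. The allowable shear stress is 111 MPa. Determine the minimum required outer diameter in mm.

29.8 mm

ω = 261 rad/s, so T = P/ω = 112×10³ / 261.0 = 429.1 N·m.
For a hollow shaft with d_i/d_o = 0.713: τ_max = 16T/(π d_o³ (1−k⁴)), so d_o = [16T/(π τ_allow (1−k⁴))]^(1/3) = [16·429.1/(π·1.11×10^8·0.7416)]^(1/3) = 0.02983 m.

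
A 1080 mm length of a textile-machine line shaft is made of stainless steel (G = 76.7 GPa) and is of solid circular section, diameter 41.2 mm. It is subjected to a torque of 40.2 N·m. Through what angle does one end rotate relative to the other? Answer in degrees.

J = πd⁴/32 = π(0.0412)⁴/32 = 2.829×10^-7 m⁴.
θ = T·L/(G·J) = 40.20 × 1.08 / (76.7×10⁹ × 2.829×10^-7) = 2.001×10^-3 rad.

0.115°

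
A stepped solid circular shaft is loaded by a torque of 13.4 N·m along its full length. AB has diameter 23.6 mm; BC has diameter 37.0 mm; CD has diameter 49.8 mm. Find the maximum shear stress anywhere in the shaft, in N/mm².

Under the same torque, τ_max = 16T/(πd³) is largest where d is smallest — segment AB (d = 23.6 mm).
τ_max = 16·13.40/(π·(0.0236)³) = 5.192×10^6 Pa.

5.19 N/mm²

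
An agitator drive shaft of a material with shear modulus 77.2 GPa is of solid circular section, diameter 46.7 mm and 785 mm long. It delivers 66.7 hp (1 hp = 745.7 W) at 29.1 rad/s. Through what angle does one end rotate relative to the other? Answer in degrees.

ω = 29.1 rad/s, so T = P/ω = 66.7×745.7 / 29.10 = 1709 N·m.
J = πd⁴/32 = π(0.0467)⁴/32 = 4.669×10^-7 m⁴.
θ = T·L/(G·J) = 1709 × 0.785 / (77.2×10⁹ × 4.669×10^-7) = 0.03722 rad.

2.13°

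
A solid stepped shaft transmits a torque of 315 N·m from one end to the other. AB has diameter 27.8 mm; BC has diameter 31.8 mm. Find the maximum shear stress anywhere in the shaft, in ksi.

Under the same torque, τ_max = 16T/(πd³) is largest where d is smallest — segment AB (d = 27.8 mm).
τ_max = 16·315.0/(π·(0.0278)³) = 7.467×10^7 Pa.

10.8 ksi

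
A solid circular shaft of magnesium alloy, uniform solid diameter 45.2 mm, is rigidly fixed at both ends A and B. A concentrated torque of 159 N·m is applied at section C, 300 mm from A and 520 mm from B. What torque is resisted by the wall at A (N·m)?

With uniform GJ and both ends fixed, compatibility θ_AC = θ_CB gives T_A·a = T_B·b, together with T_A + T_B = T₀.
T_A = T₀·b/(a+b) = 159.0·520/820.0 = 100.8 N·m; T_B = 58.17 N·m.

101 N·m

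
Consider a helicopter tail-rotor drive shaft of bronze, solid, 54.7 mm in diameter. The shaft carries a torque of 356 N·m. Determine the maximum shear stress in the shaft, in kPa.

11100 kPa

J = πd⁴/32 = π(0.0547)⁴/32 = 8.789×10^-7 m⁴.
τ_max = T·r/J = 356.0 × 0.0274 / 8.789×10^-7 = 1.108×10^7 Pa.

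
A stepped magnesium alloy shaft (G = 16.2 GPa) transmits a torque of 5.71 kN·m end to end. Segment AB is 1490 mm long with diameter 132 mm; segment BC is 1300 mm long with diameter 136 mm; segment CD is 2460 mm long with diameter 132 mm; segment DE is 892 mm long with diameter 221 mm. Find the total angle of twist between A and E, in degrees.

J_AB = π(0.132)⁴/32 = 2.98×10^-5 m⁴; J_BC = π(0.136)⁴/32 = 3.36×10^-5 m⁴; J_CD = π(0.132)⁴/32 = 2.98×10^-5 m⁴; J_DE = π(0.221)⁴/32 = 2.34×10^-4 m⁴.
θ = (T/G)·Σ L_i/J_i = (5710/16.2×10⁹)·(1.49/2.98×10^-5 + 1.30/3.36×10^-5 + 2.46/2.98×10^-5 + 0.892/2.34×10^-4) = 0.06170 rad.

3.53°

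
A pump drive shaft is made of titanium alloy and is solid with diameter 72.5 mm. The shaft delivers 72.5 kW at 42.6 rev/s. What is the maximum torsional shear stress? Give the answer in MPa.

3.62 MPa

ω = 2π·42.6 = 267.7 rad/s, so T = P/ω = 72.5×10³ / 267.7 = 270.9 N·m.
J = πd⁴/32 = π(0.0725)⁴/32 = 2.712×10^-6 m⁴.
τ_max = T·r/J = 270.9 × 0.0362 / 2.712×10^-6 = 3.620×10^6 Pa.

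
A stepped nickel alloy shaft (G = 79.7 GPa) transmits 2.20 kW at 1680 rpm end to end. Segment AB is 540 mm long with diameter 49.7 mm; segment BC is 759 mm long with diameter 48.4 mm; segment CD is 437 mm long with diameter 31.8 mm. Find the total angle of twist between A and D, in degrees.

ω = 2π·1680/60 = 175.9 rad/s, so T = P/ω = 2.20×10³ / 175.9 = 12.51 N·m.
J_AB = π(0.0497)⁴/32 = 5.99×10^-7 m⁴; J_BC = π(0.0484)⁴/32 = 5.39×10^-7 m⁴; J_CD = π(0.0318)⁴/32 = 1.00×10^-7 m⁴.
θ = (T/G)·Σ L_i/J_i = (12.51/79.7×10⁹)·(0.540/5.99×10^-7 + 0.759/5.39×10^-7 + 0.437/1.00×10^-7) = 1.045×10^-3 rad.

0.0599°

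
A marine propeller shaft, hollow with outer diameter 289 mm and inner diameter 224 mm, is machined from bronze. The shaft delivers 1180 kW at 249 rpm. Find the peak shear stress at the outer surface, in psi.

2170 psi

ω = 2π·249/60 = 26.08 rad/s, so T = P/ω = 1180×10³ / 26.08 = 45250 N·m.
J = π(d_o⁴ − d_i⁴)/32 = π(0.289⁴ − 0.224⁴)/32 = 4.377×10^-4 m⁴.
τ_max = T·r/J = 45250 × 0.144 / 4.377×10^-4 = 1.494×10^7 Pa.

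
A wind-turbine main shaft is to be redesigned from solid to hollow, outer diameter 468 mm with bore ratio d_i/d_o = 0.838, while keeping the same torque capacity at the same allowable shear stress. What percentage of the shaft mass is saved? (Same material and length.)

Equal τ_max and T ⇒ the solid shaft needs d_s³ = d_o³(1−k⁴), so d_s = 468·(1−0.838⁴)^(1/3) = 373.1 mm.
Area ratio A_h/A_s = d_o²(1−k²)/d_s² = (1−k²)/(1−k⁴)^(2/3) = 0.4684.
Mass saving = 1 − 0.4684 = 53.2 %.

53.2 %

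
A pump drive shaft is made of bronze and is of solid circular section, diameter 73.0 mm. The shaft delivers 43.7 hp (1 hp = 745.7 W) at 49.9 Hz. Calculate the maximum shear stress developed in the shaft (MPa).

ω = 2π·49.9 = 313.5 rad/s, so T = P/ω = 43.7×745.7 / 313.5 = 103.9 N·m.
J = πd⁴/32 = π(0.0730)⁴/32 = 2.788×10^-6 m⁴.
τ_max = T·r/J = 103.9 × 0.0365 / 2.788×10^-6 = 1.361×10^6 Pa.

1.36 MPa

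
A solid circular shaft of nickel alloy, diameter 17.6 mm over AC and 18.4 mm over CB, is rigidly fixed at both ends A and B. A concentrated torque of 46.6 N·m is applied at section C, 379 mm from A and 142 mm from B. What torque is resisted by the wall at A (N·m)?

11.1 N·m

Compatibility: T_A·a/J_AC = T_B·b/J_CB with T_A + T_B = T₀.
J_AC = 9.42×10^-9 m⁴, J_CB = 1.13×10^-8 m⁴, so T_A = T₀·(J_AC/a)/((J_AC/a)+(J_CB/b)) = 11.13 N·m, T_B = 35.47 N·m.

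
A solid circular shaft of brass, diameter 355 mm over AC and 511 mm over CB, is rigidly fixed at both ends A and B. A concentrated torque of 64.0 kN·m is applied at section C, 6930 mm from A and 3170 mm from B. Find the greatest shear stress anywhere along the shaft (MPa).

Compatibility: T_A·a/J_AC = T_B·b/J_CB with T_A + T_B = T₀.
J_AC = 1.56×10^-3 m⁴, J_CB = 6.69×10^-3 m⁴, so T_A = T₀·(J_AC/a)/((J_AC/a)+(J_CB/b)) = 6163 N·m, T_B = 57840 N·m.
τ in each portion: τ_AC = 7.02×10^5 Pa, τ_CB = 2.21×10^6 Pa; maximum is in CB.
τ_max = T_CB·r/J = 57840·0.256/6.69×10^-3 = 2.208×10^6 Pa.

2.21 MPa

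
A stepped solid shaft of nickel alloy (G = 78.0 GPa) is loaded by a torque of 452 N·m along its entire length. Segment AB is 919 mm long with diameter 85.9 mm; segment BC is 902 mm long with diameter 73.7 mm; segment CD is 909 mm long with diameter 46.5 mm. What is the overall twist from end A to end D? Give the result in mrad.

J_AB = π(0.0859)⁴/32 = 5.35×10^-6 m⁴; J_BC = π(0.0737)⁴/32 = 2.90×10^-6 m⁴; J_CD = π(0.0465)⁴/32 = 4.59×10^-7 m⁴.
θ = (T/G)·Σ L_i/J_i = (452.0/78.0×10⁹)·(0.919/5.35×10^-6 + 0.902/2.90×10^-6 + 0.909/4.59×10^-7) = 0.01428 rad.

14.3 mrad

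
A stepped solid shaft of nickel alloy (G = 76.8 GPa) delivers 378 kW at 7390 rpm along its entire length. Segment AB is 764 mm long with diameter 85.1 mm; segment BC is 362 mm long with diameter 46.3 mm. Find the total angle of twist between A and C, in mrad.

ω = 2π·7390/60 = 773.9 rad/s, so T = P/ω = 378×10³ / 773.9 = 488.4 N·m.
J_AB = π(0.0851)⁴/32 = 5.15×10^-6 m⁴; J_BC = π(0.0463)⁴/32 = 4.51×10^-7 m⁴.
θ = (T/G)·Σ L_i/J_i = (488.4/76.8×10⁹)·(0.764/5.15×10^-6 + 0.362/4.51×10^-7) = 6.047×10^-3 rad.

6.05 mrad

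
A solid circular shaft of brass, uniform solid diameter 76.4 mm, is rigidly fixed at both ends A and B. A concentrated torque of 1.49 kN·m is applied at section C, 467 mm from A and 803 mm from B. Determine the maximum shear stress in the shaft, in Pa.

With uniform GJ and both ends fixed, compatibility θ_AC = θ_CB gives T_A·a = T_B·b, together with T_A + T_B = T₀.
T_A = T₀·b/(a+b) = 1490·803/1270 = 942.1 N·m; T_B = 547.9 N·m.
τ in each portion: τ_AC = 1.08×10^7 Pa, τ_CB = 6.26×10^6 Pa; maximum is in AC.
τ_max = T_AC·r/J = 942.1·0.0382/3.34×10^-6 = 1.076×10^7 Pa.

1.08e7 Pa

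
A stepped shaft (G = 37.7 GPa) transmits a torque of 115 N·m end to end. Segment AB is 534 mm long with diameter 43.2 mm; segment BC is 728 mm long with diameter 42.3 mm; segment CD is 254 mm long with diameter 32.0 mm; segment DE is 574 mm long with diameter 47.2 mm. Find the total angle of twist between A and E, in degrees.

J_AB = π(0.0432)⁴/32 = 3.42×10^-7 m⁴; J_BC = π(0.0423)⁴/32 = 3.14×10^-7 m⁴; J_CD = π(0.0320)⁴/32 = 1.03×10^-7 m⁴; J_DE = π(0.0472)⁴/32 = 4.87×10^-7 m⁴.
θ = (T/G)·Σ L_i/J_i = (115.0/37.7×10⁹)·(0.534/3.42×10^-7 + 0.728/3.14×10^-7 + 0.254/1.03×10^-7 + 0.574/4.87×10^-7) = 0.02295 rad.

1.31°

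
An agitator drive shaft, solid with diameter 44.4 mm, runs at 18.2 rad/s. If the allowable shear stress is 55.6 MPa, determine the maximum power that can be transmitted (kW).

17.4 kW

J = πd⁴/32 = π(0.0444)⁴/32 = 3.815×10^-7 m⁴.
T_max = τ_allow·J/r = 5.56×10^7 × 3.815×10^-7 / 0.0222 = 955.6 N·m.
ω = 18.2 rad/s, so P_max = T_max·ω = 1.739×10^4 W.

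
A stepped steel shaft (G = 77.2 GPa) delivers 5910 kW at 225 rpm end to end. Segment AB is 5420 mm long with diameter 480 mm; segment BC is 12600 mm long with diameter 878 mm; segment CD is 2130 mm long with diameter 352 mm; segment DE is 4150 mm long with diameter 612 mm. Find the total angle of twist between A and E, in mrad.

9.65 mrad

ω = 2π·225/60 = 23.56 rad/s, so T = P/ω = 5910×10³ / 23.56 = 250800 N·m.
J_AB = π(0.480)⁴/32 = 5.21×10^-3 m⁴; J_BC = π(0.878)⁴/32 = 0.0583 m⁴; J_CD = π(0.352)⁴/32 = 1.51×10^-3 m⁴; J_DE = π(0.612)⁴/32 = 0.0138 m⁴.
θ = (T/G)·Σ L_i/J_i = (250800/77.2×10⁹)·(5.42/5.21×10^-3 + 12.6/0.0583 + 2.13/1.51×10^-3 + 4.15/0.0138) = 9.651×10^-3 rad.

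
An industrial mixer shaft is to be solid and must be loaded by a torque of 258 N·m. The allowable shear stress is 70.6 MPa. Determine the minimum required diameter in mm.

26.5 mm

For a solid shaft τ_max = 16T/(πd³), so d = (16T/(π τ_allow))^(1/3) = (16·258.0/(π·7.06×10^7))^(1/3) = 0.02650 m.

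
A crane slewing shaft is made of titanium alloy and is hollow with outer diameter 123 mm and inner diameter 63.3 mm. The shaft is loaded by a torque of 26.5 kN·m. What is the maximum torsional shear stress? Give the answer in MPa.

78.0 MPa

J = π(d_o⁴ − d_i⁴)/32 = π(0.123⁴ − 0.0633⁴)/32 = 2.089×10^-5 m⁴.
τ_max = T·r/J = 26500 × 0.0615 / 2.089×10^-5 = 7.800×10^7 Pa.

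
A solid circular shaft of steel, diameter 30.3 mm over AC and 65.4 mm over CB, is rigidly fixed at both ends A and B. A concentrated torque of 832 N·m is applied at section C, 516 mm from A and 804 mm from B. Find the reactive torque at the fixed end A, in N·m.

Compatibility: T_A·a/J_AC = T_B·b/J_CB with T_A + T_B = T₀.
J_AC = 8.28×10^-8 m⁴, J_CB = 1.80×10^-6 m⁴, so T_A = T₀·(J_AC/a)/((J_AC/a)+(J_CB/b)) = 55.73 N·m, T_B = 776.3 N·m.

55.7 N·m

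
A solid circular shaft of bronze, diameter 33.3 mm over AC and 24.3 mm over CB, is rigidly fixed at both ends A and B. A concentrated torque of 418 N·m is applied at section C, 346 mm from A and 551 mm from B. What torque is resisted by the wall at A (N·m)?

355 N·m

Compatibility: T_A·a/J_AC = T_B·b/J_CB with T_A + T_B = T₀.
J_AC = 1.21×10^-7 m⁴, J_CB = 3.42×10^-8 m⁴, so T_A = T₀·(J_AC/a)/((J_AC/a)+(J_CB/b)) = 354.8 N·m, T_B = 63.18 N·m.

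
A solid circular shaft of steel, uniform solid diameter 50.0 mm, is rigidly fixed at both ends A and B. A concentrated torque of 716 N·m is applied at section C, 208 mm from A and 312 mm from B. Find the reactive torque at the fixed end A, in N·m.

430 N·m

With uniform GJ and both ends fixed, compatibility θ_AC = θ_CB gives T_A·a = T_B·b, together with T_A + T_B = T₀.
T_A = T₀·b/(a+b) = 716.0·312/520.0 = 429.6 N·m; T_B = 286.4 N·m.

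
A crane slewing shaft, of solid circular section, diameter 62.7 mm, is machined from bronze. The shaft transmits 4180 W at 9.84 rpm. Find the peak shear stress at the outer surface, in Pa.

8.38e7 Pa

ω = 2π·9.84/60 = 1.030 rad/s, so T = P/ω = 4180 / 1.030 = 4057 N·m.
J = πd⁴/32 = π(0.0627)⁴/32 = 1.517×10^-6 m⁴.
τ_max = T·r/J = 4057 × 0.0314 / 1.517×10^-6 = 8.381×10^7 Pa.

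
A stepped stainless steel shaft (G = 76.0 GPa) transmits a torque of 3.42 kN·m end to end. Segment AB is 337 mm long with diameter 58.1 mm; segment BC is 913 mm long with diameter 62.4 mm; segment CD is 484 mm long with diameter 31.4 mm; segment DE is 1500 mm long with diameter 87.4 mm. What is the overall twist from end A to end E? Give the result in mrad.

J_AB = π(0.0581)⁴/32 = 1.12×10^-6 m⁴; J_BC = π(0.0624)⁴/32 = 1.49×10^-6 m⁴; J_CD = π(0.0314)⁴/32 = 9.54×10^-8 m⁴; J_DE = π(0.0874)⁴/32 = 5.73×10^-6 m⁴.
θ = (T/G)·Σ L_i/J_i = (3420/76.0×10⁹)·(0.337/1.12×10^-6 + 0.913/1.49×10^-6 + 0.484/9.54×10^-8 + 1.50/5.73×10^-6) = 0.2812 rad.

281 mrad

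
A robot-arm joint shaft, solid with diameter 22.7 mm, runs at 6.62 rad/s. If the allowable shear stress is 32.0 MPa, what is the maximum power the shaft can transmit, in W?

J = πd⁴/32 = π(0.0227)⁴/32 = 2.607×10^-8 m⁴.
T_max = τ_allow·J/r = 3.20×10^7 × 2.607×10^-8 / 0.0113 = 73.49 N·m.
ω = 6.62 rad/s, so P_max = T_max·ω = 486.5 W.

487 W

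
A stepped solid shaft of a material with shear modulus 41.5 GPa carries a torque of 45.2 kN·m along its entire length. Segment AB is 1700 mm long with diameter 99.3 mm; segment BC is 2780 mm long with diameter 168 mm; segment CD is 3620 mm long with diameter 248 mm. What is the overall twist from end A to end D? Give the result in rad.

J_AB = π(0.0993)⁴/32 = 9.55×10^-6 m⁴; J_BC = π(0.168)⁴/32 = 7.82×10^-5 m⁴; J_CD = π(0.248)⁴/32 = 3.71×10^-4 m⁴.
θ = (T/G)·Σ L_i/J_i = (45200/41.5×10⁹)·(1.70/9.55×10^-6 + 2.78/7.82×10^-5 + 3.62/3.71×10^-4) = 0.2433 rad.

0.243 rad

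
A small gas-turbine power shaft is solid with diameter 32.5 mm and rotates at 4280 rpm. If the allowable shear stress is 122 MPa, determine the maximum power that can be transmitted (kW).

369 kW

J = πd⁴/32 = π(0.0325)⁴/32 = 1.095×10^-7 m⁴.
T_max = τ_allow·J/r = 1.22×10^8 × 1.095×10^-7 / 0.0163 = 822.3 N·m.
ω = 2π·4280/60 = 448.2 rad/s, so P_max = T_max·ω = 3.686×10^5 W.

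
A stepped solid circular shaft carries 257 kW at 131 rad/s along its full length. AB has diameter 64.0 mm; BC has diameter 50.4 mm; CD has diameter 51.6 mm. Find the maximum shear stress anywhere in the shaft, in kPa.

78000 kPa

ω = 131 rad/s, so T = P/ω = 257×10³ / 131.0 = 1962 N·m.
Under the same torque, τ_max = 16T/(πd³) is largest where d is smallest — segment BC (d = 50.4 mm).
τ_max = 16·1962/(π·(0.0504)³) = 7.804×10^7 Pa.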